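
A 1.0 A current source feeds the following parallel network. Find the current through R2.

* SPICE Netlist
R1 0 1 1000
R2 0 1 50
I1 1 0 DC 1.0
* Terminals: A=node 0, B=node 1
All resistors sit directly between nodes 0 and 1, so they are in parallel and share one voltage V; the full source current 1 A splits among them.
1/R_par = 1/1000 + 1/50 = 0.021 S  =>  R_par = 47.62 Ω
V = I × R_par = 1 × 47.62 = 47.62 V
I_R2 = V/R2 = 47.62/50 = 0.9524 A

Final answer: 0.9524 A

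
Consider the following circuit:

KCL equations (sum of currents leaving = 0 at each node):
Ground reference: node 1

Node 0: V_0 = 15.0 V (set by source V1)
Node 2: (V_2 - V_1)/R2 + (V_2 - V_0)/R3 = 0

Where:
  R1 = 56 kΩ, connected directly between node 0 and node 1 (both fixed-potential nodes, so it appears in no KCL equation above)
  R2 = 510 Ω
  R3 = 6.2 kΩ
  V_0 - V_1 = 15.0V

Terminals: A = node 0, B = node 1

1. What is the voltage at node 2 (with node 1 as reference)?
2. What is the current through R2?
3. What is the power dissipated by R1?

Nodal analysis, taking node 1 as the 0 V reference.
Source V1 fixes V_0 = 15 V.
KCL at each unknown node (sum of currents leaving = 0; resistances in Ω):
  Node 2: (V_2 - 0)/510 + (V_2 - 15)/6200 = 0
Collecting terms: 0.002122 × V_2 = 0.002419  =>  V_2 = 1.14 V
Part 1:
  Read off the nodal solution: V_2 = 1.14 V
Part 2:
  I_R2 = (V_1 - V_2)/R2 = (0 - 1.14)/510 = -0.002235 A
  Magnitude: I_R2 = 0.002235 A
Part 3:
  I_R1 = (V_0 - V_1)/R1 = (15 - 0)/56000 = 0.0002679 A
  P_R1 = I_R1² × R1 = (0.0002679)² × 56000 = 0.004018 W

Final answers:
1. V_2 = 1.14 V
2. I_R2 = 0.002235 A
3. P_R1 = 0.004018 W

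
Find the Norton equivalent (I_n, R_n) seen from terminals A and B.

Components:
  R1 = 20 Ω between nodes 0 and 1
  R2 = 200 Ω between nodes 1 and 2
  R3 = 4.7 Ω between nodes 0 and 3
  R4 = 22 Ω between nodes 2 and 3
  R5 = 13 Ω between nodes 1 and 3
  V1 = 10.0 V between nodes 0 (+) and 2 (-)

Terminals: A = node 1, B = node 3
Find the Thévenin equivalent first; then I_n = V_th/R_th and R_n = R_th.
Step 1 — V_th is the open-circuit voltage V_A - V_B (nothing connected across the terminals).
Nodal analysis, taking node 2 as the 0 V reference.
Source V1 fixes V_0 = 10 V.
KCL at each unknown node (sum of currents leaving = 0; resistances in Ω):
  Node 1: (V_1 - 10)/20 + (V_1 - 0)/200 + (V_1 - V_3)/13 = 0
  Node 3: (V_3 - 10)/4.7 + (V_3 - 0)/22 + (V_3 - V_1)/13 = 0
Collecting terms (coefficients in siemens):
  0.1319·V_1 - 0.07692·V_3 = 0.5
  0.3351·V_3 - 0.07692·V_1 = 2.128
Determinant D = (0.1319)(0.3351) - (-0.07692)(-0.07692) = 0.0383
V_1 = [(0.5)(0.3351) - (-0.07692)(2.128)]/D = 8.649 V
V_3 = [(0.1319)(2.128) - (0.5)(-0.07692)]/D = 8.334 V
V_th = V_1 - V_3 = 8.649 - 8.334 = 0.3157 V
Step 2 — R_th: zero the source — replace V1 by a short circuit (node 2 merges into node 0) — and find the resistance seen between A (node 1) and B (node 3).
Reduce the network between node 1 (A) and node 3 (B) by series/parallel combination:
  Rp1 = R1 ‖ R2 (parallel, both between nodes 0 and 1) = 1/(1/20 + 1/200) = 18.18 Ω
  Rp2 = R3 ‖ R4 (parallel, both between nodes 0 and 3) = 1/(1/4.7 + 1/22) = 3.873 Ω
  Rs1 = Rp1 + Rp2 (series, joined only at node 0) = 18.18 + 3.873 = 22.05 Ω
  Rp3 = R5 ‖ Rs1 (parallel, both between nodes 1 and 3) = 1/(1/13 + 1/22.05) = 8.179 Ω
R_th = 8.179 Ω
I_n = V_th/R_th = 0.3157/8.179 = 0.0386 A, and R_n = R_th = 8.179 Ω

Final answer: I_n = 0.0386 A, R_n = 8.179 Ω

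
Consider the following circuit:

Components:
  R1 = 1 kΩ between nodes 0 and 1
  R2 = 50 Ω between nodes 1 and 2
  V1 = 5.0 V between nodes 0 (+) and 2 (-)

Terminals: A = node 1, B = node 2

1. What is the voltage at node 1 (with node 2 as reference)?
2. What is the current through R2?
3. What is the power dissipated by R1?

Nodal analysis, taking node 2 as the 0 V reference.
Source V1 fixes V_0 = 5 V.
KCL at each unknown node (sum of currents leaving = 0; resistances in Ω):
  Node 1: (V_1 - 5)/1000 + (V_1 - 0)/50 = 0
Collecting terms: 0.021 × V_1 = 0.005  =>  V_1 = 0.2381 V
Part 1:
  Read off the nodal solution: V_1 = 0.2381 V
Part 2:
  I_R2 = (V_1 - V_2)/R2 = (0.2381 - 0)/50 = 0.004762 A
  Magnitude: I_R2 = 0.004762 A
Part 3:
  I_R1 = (V_0 - V_1)/R1 = (5 - 0.2381)/1000 = 0.004762 A
  P_R1 = I_R1² × R1 = (0.004762)² × 1000 = 0.02268 W

Final answers:
1. V_1 = 0.2381 V
2. I_R2 = 0.004762 A
3. P_R1 = 0.02268 W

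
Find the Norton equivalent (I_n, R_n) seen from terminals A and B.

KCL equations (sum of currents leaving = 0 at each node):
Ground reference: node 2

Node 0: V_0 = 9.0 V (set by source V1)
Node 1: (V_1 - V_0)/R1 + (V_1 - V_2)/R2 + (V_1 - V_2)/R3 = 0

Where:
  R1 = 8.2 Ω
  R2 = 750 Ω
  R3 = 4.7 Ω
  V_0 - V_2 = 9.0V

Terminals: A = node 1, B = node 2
Find the Thévenin equivalent first; then I_n = V_th/R_th and R_n = R_th.
Step 1 — V_th is the open-circuit voltage V_A - V_B (nothing connected across the terminals).
Nodal analysis, taking node 2 as the 0 V reference.
Source V1 fixes V_0 = 9 V.
KCL at each unknown node (sum of currents leaving = 0; resistances in Ω):
  Node 1: (V_1 - 9)/8.2 + (V_1 - 0)/750 + (V_1 - 0)/4.7 = 0
Collecting terms: 0.3361 × V_1 = 1.098  =>  V_1 = 3.266 V
V_th = V_1 - V_2 = 3.266 - 0 = 3.266 V
Step 2 — R_th: zero the source — replace V1 by a short circuit (node 2 merges into node 0) — and find the resistance seen between A (node 1) and B (node 0).
Reduce the network between node 1 (A) and node 0 (B) by series/parallel combination:
  Rp1 = R1 ‖ R2 ‖ R3 (parallel, all between nodes 0 and 1) = 1/(1/8.2 + 1/750 + 1/4.7) = 2.976 Ω
R_th = 2.976 Ω
I_n = V_th/R_th = 3.266/2.976 = 1.098 A, and R_n = R_th = 2.976 Ω

Final answer: I_n = 1.098 A, R_n = 2.976 Ω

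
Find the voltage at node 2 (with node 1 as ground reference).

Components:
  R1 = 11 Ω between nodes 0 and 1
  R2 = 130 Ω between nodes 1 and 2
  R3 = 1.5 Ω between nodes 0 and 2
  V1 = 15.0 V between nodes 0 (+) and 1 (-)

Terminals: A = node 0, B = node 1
Nodal analysis, taking node 1 as the 0 V reference.
Source V1 fixes V_0 = 15 V.
KCL at each unknown node (sum of currents leaving = 0; resistances in Ω):
  Node 2: (V_2 - 0)/130 + (V_2 - 15)/1.5 = 0
Collecting terms: 0.6744 × V_2 = 10  =>  V_2 = 14.83 V
The requested potential is V_2 = 14.83 V.

Final answer: V_2 = 14.83 V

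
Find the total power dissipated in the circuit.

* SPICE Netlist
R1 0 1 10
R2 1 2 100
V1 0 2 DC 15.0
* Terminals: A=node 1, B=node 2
Nodal analysis, taking node 2 as the 0 V reference.
Source V1 fixes V_0 = 15 V.
KCL at each unknown node (sum of currents leaving = 0; resistances in Ω):
  Node 1: (V_1 - 15)/10 + (V_1 - 0)/100 = 0
Collecting terms: 0.11 × V_1 = 1.5  =>  V_1 = 13.64 V
Power in each resistor, P = (ΔV)²/R:
  P_R1 = (15 - 13.64)²/10 = 0.186 W
  P_R2 = (13.64 - 0)²/100 = 1.86 W
P_total = P_R1 + P_R2 = 2.045 W

Final answer: 2.045 W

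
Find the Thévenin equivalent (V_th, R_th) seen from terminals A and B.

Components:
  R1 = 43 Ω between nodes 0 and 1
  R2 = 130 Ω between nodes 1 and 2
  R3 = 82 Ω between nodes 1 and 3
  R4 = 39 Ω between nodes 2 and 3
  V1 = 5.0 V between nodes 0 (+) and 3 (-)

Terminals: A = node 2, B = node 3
Step 1 — V_th is the open-circuit voltage V_A - V_B (nothing connected across the terminals).
Nodal analysis, taking node 3 as the 0 V reference.
Source V1 fixes V_0 = 5 V.
KCL at each unknown node (sum of currents leaving = 0; resistances in Ω):
  Node 1: (V_1 - 5)/43 + (V_1 - V_2)/130 + (V_1 - 0)/82 = 0
  Node 2: (V_2 - V_1)/130 + (V_2 - 0)/39 = 0
Collecting terms (coefficients in siemens):
  0.04314·V_1 - 0.007692·V_2 = 0.1163
  0.03333·V_2 - 0.007692·V_1 = 0
Determinant D = (0.04314)(0.03333) - (-0.007692)(-0.007692) = 0.001379
V_1 = [(0.1163)(0.03333) - (-0.007692)(0)]/D = 2.811 V
V_2 = [(0.04314)(0) - (0.1163)(-0.007692)]/D = 0.6487 V
V_th = V_2 - V_3 = 0.6487 - 0 = 0.6487 V
Step 2 — R_th: zero the source — replace V1 by a short circuit (node 3 merges into node 0) — and find the resistance seen between A (node 2) and B (node 0).
Reduce the network between node 2 (A) and node 0 (B) by series/parallel combination:
  Rp1 = R1 ‖ R3 (parallel, both between nodes 0 and 1) = 1/(1/43 + 1/82) = 28.21 Ω
  Rs1 = R2 + Rp1 (series, joined only at node 1) = 130 + 28.21 = 158.2 Ω
  Rp2 = R4 ‖ Rs1 (parallel, both between nodes 0 and 2) = 1/(1/39 + 1/158.2) = 31.29 Ω
R_th = 31.29 Ω

Final answer: V_th = 0.6487 V, R_th = 31.29 Ω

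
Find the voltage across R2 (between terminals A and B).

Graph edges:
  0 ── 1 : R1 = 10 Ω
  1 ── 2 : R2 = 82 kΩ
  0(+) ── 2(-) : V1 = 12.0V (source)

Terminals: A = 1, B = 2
R1 and R2 are in series across V1 (node 0 → node 1 → node 2), and the output A–B is taken across R2, so this is a voltage divider.
Series current: I = V1/(R1 + R2) = 12/(10 + 82000) = 12/82010 = 0.0001463 A
V_R2 = I × R2 = V1 × R2/(R1 + R2) = 12 × 82000/82010 = 12 V

Final answer: 12 V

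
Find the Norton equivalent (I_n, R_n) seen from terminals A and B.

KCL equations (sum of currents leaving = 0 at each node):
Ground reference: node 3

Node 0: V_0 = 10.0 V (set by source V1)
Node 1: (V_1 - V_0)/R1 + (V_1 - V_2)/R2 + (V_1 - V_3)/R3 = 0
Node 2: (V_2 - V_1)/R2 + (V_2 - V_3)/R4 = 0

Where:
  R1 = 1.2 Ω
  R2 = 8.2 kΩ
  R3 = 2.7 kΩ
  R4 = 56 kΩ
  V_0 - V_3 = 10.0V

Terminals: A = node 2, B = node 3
Find the Thévenin equivalent first; then I_n = V_th/R_th and R_n = R_th.
Step 1 — V_th is the open-circuit voltage V_A - V_B (nothing connected across the terminals).
Nodal analysis, taking node 3 as the 0 V reference.
Source V1 fixes V_0 = 10 V.
KCL at each unknown node (sum of currents leaving = 0; resistances in Ω):
  Node 1: (V_1 - 10)/1.2 + (V_1 - V_2)/8200 + (V_1 - 0)/2700 = 0
  Node 2: (V_2 - V_1)/8200 + (V_2 - 0)/56000 = 0
Collecting terms (coefficients in siemens):
  0.8338·V_1 - 0.000122·V_2 = 8.333
  0.0001398·V_2 - 0.000122·V_1 = 0
Determinant D = (0.8338)(0.0001398) - (-0.000122)(-0.000122) = 0.0001166
V_1 = [(8.333)(0.0001398) - (-0.000122)(0)]/D = 9.995 V
V_2 = [(0.8338)(0) - (8.333)(-0.000122)]/D = 8.719 V
V_th = V_2 - V_3 = 8.719 - 0 = 8.719 V
Step 2 — R_th: zero the source — replace V1 by a short circuit (node 3 merges into node 0) — and find the resistance seen between A (node 2) and B (node 0).
Reduce the network between node 2 (A) and node 0 (B) by series/parallel combination:
  Rp1 = R1 ‖ R3 (parallel, both between nodes 0 and 1) = 1/(1/1.2 + 1/2700) = 1.199 Ω
  Rs1 = R2 + Rp1 (series, joined only at node 1) = 8200 + 1.199 = 8201 Ω
  Rp2 = R4 ‖ Rs1 (parallel, both between nodes 0 and 2) = 1/(1/56000 + 1/8201) = 7154 Ω
R_th = 7.154 kΩ
I_n = V_th/R_th = 8.719/7154 = 0.001219 A, and R_n = R_th = 7.154 kΩ

Final answer: I_n = 0.001219 A, R_n = 7.154 kΩ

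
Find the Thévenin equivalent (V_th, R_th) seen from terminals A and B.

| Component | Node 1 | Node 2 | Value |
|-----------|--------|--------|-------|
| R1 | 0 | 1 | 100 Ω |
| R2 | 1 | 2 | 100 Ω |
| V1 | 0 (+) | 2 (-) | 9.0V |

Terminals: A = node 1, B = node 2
Step 1 — V_th is the open-circuit voltage V_A - V_B (nothing connected across the terminals).
Nodal analysis, taking node 2 as the 0 V reference.
Source V1 fixes V_0 = 9 V.
KCL at each unknown node (sum of currents leaving = 0; resistances in Ω):
  Node 1: (V_1 - 9)/100 + (V_1 - 0)/100 = 0
Collecting terms: 0.02 × V_1 = 0.09  =>  V_1 = 4.5 V
V_th = V_1 - V_2 = 4.5 - 0 = 4.5 V
Step 2 — R_th: zero the source — replace V1 by a short circuit (node 2 merges into node 0) — and find the resistance seen between A (node 1) and B (node 0).
Reduce the network between node 1 (A) and node 0 (B) by series/parallel combination:
  Rp1 = R1 ‖ R2 (parallel, both between nodes 0 and 1) = 1/(1/100 + 1/100) = 50 Ω
R_th = 50 Ω

Final answer: V_th = 4.5 V, R_th = 50 Ω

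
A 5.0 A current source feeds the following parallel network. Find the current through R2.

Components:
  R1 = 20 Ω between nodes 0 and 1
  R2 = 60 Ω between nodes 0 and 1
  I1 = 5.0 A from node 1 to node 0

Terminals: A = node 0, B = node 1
All resistors sit directly between nodes 0 and 1, so they are in parallel and share one voltage V; the full source current 5 A splits among them.
1/R_par = 1/20 + 1/60 = 0.06667 S  =>  R_par = 15 Ω
V = I × R_par = 5 × 15 = 75 V
I_R2 = V/R2 = 75/60 = 1.25 A

Final answer: 1.25 A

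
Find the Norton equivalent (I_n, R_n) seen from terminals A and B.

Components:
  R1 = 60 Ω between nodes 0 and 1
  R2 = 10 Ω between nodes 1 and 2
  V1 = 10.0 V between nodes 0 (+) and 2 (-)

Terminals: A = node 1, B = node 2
Find the Thévenin equivalent first; then I_n = V_th/R_th and R_n = R_th.
Step 1 — V_th is the open-circuit voltage V_A - V_B (nothing connected across the terminals).
Nodal analysis, taking node 2 as the 0 V reference.
Source V1 fixes V_0 = 10 V.
KCL at each unknown node (sum of currents leaving = 0; resistances in Ω):
  Node 1: (V_1 - 10)/60 + (V_1 - 0)/10 = 0
Collecting terms: 0.1167 × V_1 = 0.1667  =>  V_1 = 1.429 V
V_th = V_1 - V_2 = 1.429 - 0 = 1.429 V
Step 2 — R_th: zero the source — replace V1 by a short circuit (node 2 merges into node 0) — and find the resistance seen between A (node 1) and B (node 0).
Reduce the network between node 1 (A) and node 0 (B) by series/parallel combination:
  Rp1 = R1 ‖ R2 (parallel, both between nodes 0 and 1) = 1/(1/60 + 1/10) = 8.571 Ω
R_th = 8.571 Ω
I_n = V_th/R_th = 1.429/8.571 = 0.1667 A, and R_n = R_th = 8.571 Ω

Final answer: I_n = 0.1667 A, R_n = 8.571 Ω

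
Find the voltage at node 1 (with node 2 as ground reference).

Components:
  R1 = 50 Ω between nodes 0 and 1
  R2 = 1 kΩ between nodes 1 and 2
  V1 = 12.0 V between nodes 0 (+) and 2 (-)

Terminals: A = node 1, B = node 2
Nodal analysis, taking node 2 as the 0 V reference.
Source V1 fixes V_0 = 12 V.
KCL at each unknown node (sum of currents leaving = 0; resistances in Ω):
  Node 1: (V_1 - 12)/50 + (V_1 - 0)/1000 = 0
Collecting terms: 0.021 × V_1 = 0.24  =>  V_1 = 11.43 V
The requested potential is V_1 = 11.43 V.

Final answer: V_1 = 11.43 V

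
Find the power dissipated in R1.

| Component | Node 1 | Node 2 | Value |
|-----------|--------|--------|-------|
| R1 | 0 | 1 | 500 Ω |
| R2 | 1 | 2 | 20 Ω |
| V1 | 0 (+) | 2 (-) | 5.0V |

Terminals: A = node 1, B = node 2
Nodal analysis, taking node 2 as the 0 V reference.
Source V1 fixes V_0 = 5 V.
KCL at each unknown node (sum of currents leaving = 0; resistances in Ω):
  Node 1: (V_1 - 5)/500 + (V_1 - 0)/20 = 0
Collecting terms: 0.052 × V_1 = 0.01  =>  V_1 = 0.1923 V
I_R1 = (V_0 - V_1)/R1 = (5 - 0.1923)/500 = 0.009615 A
P_R1 = I_R1² × R1 = (0.009615)² × 500 = 0.04623 W

Final answer: 0.04623 W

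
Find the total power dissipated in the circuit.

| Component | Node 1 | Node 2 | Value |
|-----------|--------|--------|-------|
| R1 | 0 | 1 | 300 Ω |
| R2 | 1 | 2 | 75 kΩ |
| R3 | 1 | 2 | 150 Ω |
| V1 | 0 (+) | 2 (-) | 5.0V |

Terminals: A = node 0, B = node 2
Nodal analysis, taking node 2 as the 0 V reference.
Source V1 fixes V_0 = 5 V.
KCL at each unknown node (sum of currents leaving = 0; resistances in Ω):
  Node 1: (V_1 - 5)/300 + (V_1 - 0)/75000 + (V_1 - 0)/150 = 0
Collecting terms: 0.01001 × V_1 = 0.01667  =>  V_1 = 1.664 V
Power in each resistor, P = (ΔV)²/R:
  P_R1 = (5 - 1.664)²/300 = 0.03709 W
  P_R2 = (1.664 - 0)²/75000 = 0.00003694 W
  P_R3 = (1.664 - 0)²/150 = 0.01847 W
P_total = P_R1 + P_R2 + P_R3 = 0.05559 W

Final answer: 0.05559 W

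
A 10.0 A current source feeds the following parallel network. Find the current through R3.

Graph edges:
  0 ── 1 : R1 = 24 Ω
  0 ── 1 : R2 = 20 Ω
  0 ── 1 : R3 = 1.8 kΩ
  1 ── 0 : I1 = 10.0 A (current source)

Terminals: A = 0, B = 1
All resistors sit directly between nodes 0 and 1, so they are in parallel and share one voltage V; the full source current 10 A splits among them.
1/R_par = 1/24 + 1/20 + 1/1800 = 0.09222 S  =>  R_par = 10.84 Ω
V = I × R_par = 10 × 10.84 = 108.4 V
I_R3 = V/R3 = 108.4/1800 = 0.06024 A

Final answer: 0.06024 A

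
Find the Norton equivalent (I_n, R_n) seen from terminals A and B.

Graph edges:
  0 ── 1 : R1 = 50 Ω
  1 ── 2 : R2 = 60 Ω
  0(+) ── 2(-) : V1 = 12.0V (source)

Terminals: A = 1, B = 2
Find the Thévenin equivalent first; then I_n = V_th/R_th and R_n = R_th.
Step 1 — V_th is the open-circuit voltage V_A - V_B (nothing connected across the terminals).
Nodal analysis, taking node 2 as the 0 V reference.
Source V1 fixes V_0 = 12 V.
KCL at each unknown node (sum of currents leaving = 0; resistances in Ω):
  Node 1: (V_1 - 12)/50 + (V_1 - 0)/60 = 0
Collecting terms: 0.03667 × V_1 = 0.24  =>  V_1 = 6.545 V
V_th = V_1 - V_2 = 6.545 - 0 = 6.545 V
Step 2 — R_th: zero the source — replace V1 by a short circuit (node 2 merges into node 0) — and find the resistance seen between A (node 1) and B (node 0).
Reduce the network between node 1 (A) and node 0 (B) by series/parallel combination:
  Rp1 = R1 ‖ R2 (parallel, both between nodes 0 and 1) = 1/(1/50 + 1/60) = 27.27 Ω
R_th = 27.27 Ω
I_n = V_th/R_th = 6.545/27.27 = 0.24 A, and R_n = R_th = 27.27 Ω

Final answer: I_n = 0.24 A, R_n = 27.27 Ω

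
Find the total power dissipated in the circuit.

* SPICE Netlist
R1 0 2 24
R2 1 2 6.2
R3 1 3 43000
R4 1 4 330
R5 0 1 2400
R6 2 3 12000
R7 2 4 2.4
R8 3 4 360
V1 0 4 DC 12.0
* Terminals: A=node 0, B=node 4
Nodal analysis, taking node 4 as the 0 V reference.
Source V1 fixes V_0 = 12 V.
KCL at each unknown node (sum of currents leaving = 0; resistances in Ω):
  Node 1: (V_1 - V_2)/6.2 + (V_1 - V_3)/43000 + (V_1 - 0)/330 + (V_1 - 12)/2400 = 0
  Node 2: (V_2 - 12)/24 + (V_2 - V_1)/6.2 + (V_2 - V_3)/12000 + (V_2 - 0)/2.4 = 0
  Node 3: (V_3 - V_1)/43000 + (V_3 - V_2)/12000 + (V_3 - 0)/360 = 0
Collecting terms (coefficients in siemens):
  0.1648·V_1 - 0.1613·V_2 - 0.00002326·V_3 = 0.005
  0.6197·V_2 - 0.1613·V_1 - 0.00008333·V_3 = 0.5
  0.002884·V_3 - 0.00002326·V_1 - 0.00008333·V_2 = 0
Solving these 3 simultaneous equations (Gaussian elimination) gives:
  V_1 = 1.101 V, V_2 = 1.093 V, V_3 = 0.04046 V
Power in each resistor, P = (ΔV)²/R:
  P_R1 = (12 - 1.093)²/24 = 4.957 W
  P_R2 = (1.101 - 1.093)²/6.2 = 0.000008655 W
  P_R3 = (1.101 - 0.04046)²/43000 = 0.00002614 W
  P_R4 = (1.101 - 0)²/330 = 0.003671 W
  P_R5 = (12 - 1.101)²/2400 = 0.0495 W
  P_R6 = (1.093 - 0.04046)²/12000 = 0.00009237 W
  P_R7 = (1.093 - 0)²/2.4 = 0.498 W
  P_R8 = (0.04046 - 0)²/360 = 0.000004547 W
P_total = P_R1 + P_R2 + P_R3 + P_R4 + P_R5 + P_R6 + P_R7 + P_R8 = 5.508 W

Final answer: 5.508 W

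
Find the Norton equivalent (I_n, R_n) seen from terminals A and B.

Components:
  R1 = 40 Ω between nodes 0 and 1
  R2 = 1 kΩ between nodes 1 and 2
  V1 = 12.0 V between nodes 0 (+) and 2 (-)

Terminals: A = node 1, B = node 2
Find the Thévenin equivalent first; then I_n = V_th/R_th and R_n = R_th.
Step 1 — V_th is the open-circuit voltage V_A - V_B (nothing connected across the terminals).
Nodal analysis, taking node 2 as the 0 V reference.
Source V1 fixes V_0 = 12 V.
KCL at each unknown node (sum of currents leaving = 0; resistances in Ω):
  Node 1: (V_1 - 12)/40 + (V_1 - 0)/1000 = 0
Collecting terms: 0.026 × V_1 = 0.3  =>  V_1 = 11.54 V
V_th = V_1 - V_2 = 11.54 - 0 = 11.54 V
Step 2 — R_th: zero the source — replace V1 by a short circuit (node 2 merges into node 0) — and find the resistance seen between A (node 1) and B (node 0).
Reduce the network between node 1 (A) and node 0 (B) by series/parallel combination:
  Rp1 = R1 ‖ R2 (parallel, both between nodes 0 and 1) = 1/(1/40 + 1/1000) = 38.46 Ω
R_th = 38.46 Ω
I_n = V_th/R_th = 11.54/38.46 = 0.3 A, and R_n = R_th = 38.46 Ω

Final answer: I_n = 0.3 A, R_n = 38.46 Ω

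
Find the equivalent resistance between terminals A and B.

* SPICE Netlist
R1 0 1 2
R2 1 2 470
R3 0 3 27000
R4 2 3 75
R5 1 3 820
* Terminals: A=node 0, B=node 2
The network is not a plain series/parallel combination. Inject a 1 A test current into terminal A (node 0) and return it from terminal B (node 2); then R_eq = V_A / (1 A).
Nodal analysis, taking node 2 as the 0 V reference.
Current source I_test pushes 1 A into node 0 and draws it out of node 2.
KCL at each unknown node (sum of currents leaving = 0; resistances in Ω):
  Node 0: (V_0 - V_1)/2 + (V_0 - V_3)/27000 - 1 = 0
  Node 1: (V_1 - V_0)/2 + (V_1 - 0)/470 + (V_1 - V_3)/820 = 0
  Node 3: (V_3 - V_0)/27000 + (V_3 - V_1)/820 + (V_3 - 0)/75 = 0
Collecting terms (coefficients in siemens):
  0.5·V_0 - 0.5·V_1 - 0.00003704·V_3 = 1
  0.5033·V_1 - 0.5·V_0 - 0.00122·V_3 = 0
  0.01459·V_3 - 0.00003704·V_0 - 0.00122·V_1 = 0
Solving these 3 simultaneous equations (Gaussian elimination) gives:
  V_0 = 307.2 V, V_1 = 305.2 V, V_3 = 26.29 V
R_eq = V_0 / 1 A = 307.2 Ω

Final answer: 307.2 Ω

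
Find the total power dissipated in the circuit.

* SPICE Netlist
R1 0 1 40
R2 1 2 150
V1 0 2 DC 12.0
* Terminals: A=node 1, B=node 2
Nodal analysis, taking node 2 as the 0 V reference.
Source V1 fixes V_0 = 12 V.
KCL at each unknown node (sum of currents leaving = 0; resistances in Ω):
  Node 1: (V_1 - 12)/40 + (V_1 - 0)/150 = 0
Collecting terms: 0.03167 × V_1 = 0.3  =>  V_1 = 9.474 V
Power in each resistor, P = (ΔV)²/R:
  P_R1 = (12 - 9.474)²/40 = 0.1596 W
  P_R2 = (9.474 - 0)²/150 = 0.5983 W
P_total = P_R1 + P_R2 = 0.7579 W

Final answer: 0.7579 W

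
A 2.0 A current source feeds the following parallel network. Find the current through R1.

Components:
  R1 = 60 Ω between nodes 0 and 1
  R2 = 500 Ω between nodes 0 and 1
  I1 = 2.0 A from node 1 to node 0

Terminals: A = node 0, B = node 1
All resistors sit directly between nodes 0 and 1, so they are in parallel and share one voltage V; the full source current 2 A splits among them.
1/R_par = 1/60 + 1/500 = 0.01867 S  =>  R_par = 53.57 Ω
V = I × R_par = 2 × 53.57 = 107.1 V
I_R1 = V/R1 = 107.1/60 = 1.786 A

Final answer: 1.786 A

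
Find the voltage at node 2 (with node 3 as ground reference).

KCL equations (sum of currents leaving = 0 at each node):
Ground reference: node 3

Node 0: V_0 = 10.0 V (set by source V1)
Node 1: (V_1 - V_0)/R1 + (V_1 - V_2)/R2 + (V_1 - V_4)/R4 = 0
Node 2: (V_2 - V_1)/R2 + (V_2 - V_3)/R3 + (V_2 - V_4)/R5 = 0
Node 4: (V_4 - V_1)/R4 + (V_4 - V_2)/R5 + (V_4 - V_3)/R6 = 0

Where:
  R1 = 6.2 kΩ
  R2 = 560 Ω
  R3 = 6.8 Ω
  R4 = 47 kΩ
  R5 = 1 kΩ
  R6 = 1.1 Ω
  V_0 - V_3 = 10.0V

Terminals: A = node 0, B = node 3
Nodal analysis, taking node 3 as the 0 V reference.
Source V1 fixes V_0 = 10 V.
KCL at each unknown node (sum of currents leaving = 0; resistances in Ω):
  Node 1: (V_1 - 10)/6200 + (V_1 - V_2)/560 + (V_1 - V_4)/47000 = 0
  Node 2: (V_2 - V_1)/560 + (V_2 - 0)/6.8 + (V_2 - V_4)/1000 = 0
  Node 4: (V_4 - V_1)/47000 + (V_4 - V_2)/1000 + (V_4 - 0)/1.1 = 0
Collecting terms (coefficients in siemens):
  0.001968·V_1 - 0.001786·V_2 - 0.00002128·V_4 = 0.001613
  0.1498·V_2 - 0.001786·V_1 - 0.001·V_4 = 0
  0.9101·V_4 - 0.00002128·V_1 - 0.001·V_2 = 0
Solving these 3 simultaneous equations (Gaussian elimination) gives:
  V_1 = 0.8284 V, V_2 = 0.009872 V, V_4 = 0.00003021 V
The requested potential is V_2 = 0.009872 V.

Final answer: V_2 = 0.009872 V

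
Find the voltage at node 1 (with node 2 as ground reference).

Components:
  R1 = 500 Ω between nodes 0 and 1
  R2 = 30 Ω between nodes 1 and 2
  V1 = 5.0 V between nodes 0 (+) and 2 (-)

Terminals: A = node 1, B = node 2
Nodal analysis, taking node 2 as the 0 V reference.
Source V1 fixes V_0 = 5 V.
KCL at each unknown node (sum of currents leaving = 0; resistances in Ω):
  Node 1: (V_1 - 5)/500 + (V_1 - 0)/30 = 0
Collecting terms: 0.03533 × V_1 = 0.01  =>  V_1 = 0.283 V
The requested potential is V_1 = 0.283 V.

Final answer: V_1 = 0.283 V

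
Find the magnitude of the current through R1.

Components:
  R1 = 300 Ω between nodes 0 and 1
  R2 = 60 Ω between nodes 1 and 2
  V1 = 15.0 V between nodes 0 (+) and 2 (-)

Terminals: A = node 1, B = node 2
Nodal analysis, taking node 2 as the 0 V reference.
Source V1 fixes V_0 = 15 V.
KCL at each unknown node (sum of currents leaving = 0; resistances in Ω):
  Node 1: (V_1 - 15)/300 + (V_1 - 0)/60 = 0
Collecting terms: 0.02 × V_1 = 0.05  =>  V_1 = 2.5 V
I_R1 = (V_0 - V_1)/R1 = (15 - 2.5)/300 = 0.04167 A
|I_R1| = 0.04167 A

Final answer: |I_R1| = 0.04167 A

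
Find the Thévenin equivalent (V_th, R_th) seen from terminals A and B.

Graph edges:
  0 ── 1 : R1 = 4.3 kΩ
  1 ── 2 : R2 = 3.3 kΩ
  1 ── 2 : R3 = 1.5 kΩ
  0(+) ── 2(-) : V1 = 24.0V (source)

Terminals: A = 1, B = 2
Step 1 — V_th is the open-circuit voltage V_A - V_B (nothing connected across the terminals).
Nodal analysis, taking node 2 as the 0 V reference.
Source V1 fixes V_0 = 24 V.
KCL at each unknown node (sum of currents leaving = 0; resistances in Ω):
  Node 1: (V_1 - 24)/4300 + (V_1 - 0)/3300 + (V_1 - 0)/1500 = 0
Collecting terms: 0.001202 × V_1 = 0.005581  =>  V_1 = 4.642 V
V_th = V_1 - V_2 = 4.642 - 0 = 4.642 V
Step 2 — R_th: zero the source — replace V1 by a short circuit (node 2 merges into node 0) — and find the resistance seen between A (node 1) and B (node 0).
Reduce the network between node 1 (A) and node 0 (B) by series/parallel combination:
  Rp1 = R1 ‖ R2 ‖ R3 (parallel, all between nodes 0 and 1) = 1/(1/4300 + 1/3300 + 1/1500) = 831.8 Ω
R_th = 831.8 Ω

Final answer: V_th = 4.642 V, R_th = 831.8 Ω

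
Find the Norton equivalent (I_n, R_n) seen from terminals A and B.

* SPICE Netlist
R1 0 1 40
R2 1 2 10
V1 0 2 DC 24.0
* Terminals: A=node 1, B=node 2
Find the Thévenin equivalent first; then I_n = V_th/R_th and R_n = R_th.
Step 1 — V_th is the open-circuit voltage V_A - V_B (nothing connected across the terminals).
Nodal analysis, taking node 2 as the 0 V reference.
Source V1 fixes V_0 = 24 V.
KCL at each unknown node (sum of currents leaving = 0; resistances in Ω):
  Node 1: (V_1 - 24)/40 + (V_1 - 0)/10 = 0
Collecting terms: 0.125 × V_1 = 0.6  =>  V_1 = 4.8 V
V_th = V_1 - V_2 = 4.8 - 0 = 4.8 V
Step 2 — R_th: zero the source — replace V1 by a short circuit (node 2 merges into node 0) — and find the resistance seen between A (node 1) and B (node 0).
Reduce the network between node 1 (A) and node 0 (B) by series/parallel combination:
  Rp1 = R1 ‖ R2 (parallel, both between nodes 0 and 1) = 1/(1/40 + 1/10) = 8 Ω
R_th = 8 Ω
I_n = V_th/R_th = 4.8/8 = 0.6 A, and R_n = R_th = 8 Ω

Final answer: I_n = 0.6 A, R_n = 8 Ω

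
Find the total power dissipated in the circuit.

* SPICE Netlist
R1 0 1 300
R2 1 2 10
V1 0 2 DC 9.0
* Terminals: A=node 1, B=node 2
Nodal analysis, taking node 2 as the 0 V reference.
Source V1 fixes V_0 = 9 V.
KCL at each unknown node (sum of currents leaving = 0; resistances in Ω):
  Node 1: (V_1 - 9)/300 + (V_1 - 0)/10 = 0
Collecting terms: 0.1033 × V_1 = 0.03  =>  V_1 = 0.2903 V
Power in each resistor, P = (ΔV)²/R:
  P_R1 = (9 - 0.2903)²/300 = 0.2529 W
  P_R2 = (0.2903 - 0)²/10 = 0.008429 W
P_total = P_R1 + P_R2 = 0.2613 W

Final answer: 0.2613 W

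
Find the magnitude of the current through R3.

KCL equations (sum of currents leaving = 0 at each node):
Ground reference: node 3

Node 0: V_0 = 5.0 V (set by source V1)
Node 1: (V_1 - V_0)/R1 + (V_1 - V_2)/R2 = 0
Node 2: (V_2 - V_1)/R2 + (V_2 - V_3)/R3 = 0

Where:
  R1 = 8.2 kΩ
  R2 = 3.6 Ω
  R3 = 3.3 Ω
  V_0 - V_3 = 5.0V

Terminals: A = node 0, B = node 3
Nodal analysis, taking node 3 as the 0 V reference.
Source V1 fixes V_0 = 5 V.
KCL at each unknown node (sum of currents leaving = 0; resistances in Ω):
  Node 1: (V_1 - 5)/8200 + (V_1 - V_2)/3.6 = 0
  Node 2: (V_2 - V_1)/3.6 + (V_2 - 0)/3.3 = 0
Collecting terms (coefficients in siemens):
  0.2779·V_1 - 0.2778·V_2 = 0.0006098
  0.5808·V_2 - 0.2778·V_1 = 0
Determinant D = (0.2779)(0.5808) - (-0.2778)(-0.2778) = 0.08425
V_1 = [(0.0006098)(0.5808) - (-0.2778)(0)]/D = 0.004204 V
V_2 = [(0.2779)(0) - (0.0006098)(-0.2778)]/D = 0.002011 V
I_R3 = (V_2 - V_3)/R3 = (0.002011 - 0)/3.3 = 0.0006092 A
|I_R3| = 0.0006092 A

Final answer: |I_R3| = 0.0006092 A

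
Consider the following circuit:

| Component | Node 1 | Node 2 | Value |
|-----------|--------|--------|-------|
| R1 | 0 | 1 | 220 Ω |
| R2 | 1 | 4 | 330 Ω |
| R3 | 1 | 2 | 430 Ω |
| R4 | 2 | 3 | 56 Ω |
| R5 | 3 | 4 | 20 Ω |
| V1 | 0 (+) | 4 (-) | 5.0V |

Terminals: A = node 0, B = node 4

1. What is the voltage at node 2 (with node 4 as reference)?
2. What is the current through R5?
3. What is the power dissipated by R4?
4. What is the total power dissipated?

Nodal analysis, taking node 4 as the 0 V reference.
Source V1 fixes V_0 = 5 V.
KCL at each unknown node (sum of currents leaving = 0; resistances in Ω):
  Node 1: (V_1 - 5)/220 + (V_1 - 0)/330 + (V_1 - V_2)/430 = 0
  Node 2: (V_2 - V_1)/430 + (V_2 - V_3)/56 = 0
  Node 3: (V_3 - V_2)/56 + (V_3 - 0)/20 = 0
Collecting terms (coefficients in siemens):
  0.009901·V_1 - 0.002326·V_2 = 0.02273
  0.02018·V_2 - 0.002326·V_1 - 0.01786·V_3 = 0
  0.06786·V_3 - 0.01786·V_2 = 0
Solving these 3 simultaneous equations (Gaussian elimination) gives:
  V_1 = 2.379 V, V_2 = 0.3574 V, V_3 = 0.09404 V
Part 1:
  Read off the nodal solution: V_2 = 0.3574 V
Part 2:
  I_R5 = (V_3 - V_4)/R5 = (0.09404 - 0)/20 = 0.004702 A
  Magnitude: I_R5 = 0.004702 A
Part 3:
  I_R4 = (V_2 - V_3)/R4 = (0.3574 - 0.09404)/56 = 0.004702 A
  P_R4 = I_R4² × R4 = (0.004702)² × 56 = 0.001238 W
Part 4:
  Power in each resistor, P = (ΔV)²/R:
    P_R1 = (5 - 2.379)²/220 = 0.03122 W
    P_R2 = (2.379 - 0)²/330 = 0.01715 W
    P_R3 = (2.379 - 0.3574)²/430 = 0.009508 W
    P_R4 = (0.3574 - 0.09404)²/56 = 0.001238 W
    P_R5 = (0.09404 - 0)²/20 = 0.0004422 W
  P_total = P_R1 + P_R2 + P_R3 + P_R4 + P_R5 = 0.05956 W

Final answers:
1. V_2 = 0.3574 V
2. I_R5 = 0.004702 A
3. P_R4 = 0.001238 W
4. P_total = 0.05956 W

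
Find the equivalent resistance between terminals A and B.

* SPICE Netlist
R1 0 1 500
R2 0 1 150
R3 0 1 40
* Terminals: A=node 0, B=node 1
Reduce the network between node 0 (A) and node 1 (B) by series/parallel combination:
  Rp1 = R1 ‖ R2 ‖ R3 (parallel, all between nodes 0 and 1) = 1/(1/500 + 1/150 + 1/40) = 29.7 Ω
R_eq = 29.7 Ω

Final answer: 29.7 Ω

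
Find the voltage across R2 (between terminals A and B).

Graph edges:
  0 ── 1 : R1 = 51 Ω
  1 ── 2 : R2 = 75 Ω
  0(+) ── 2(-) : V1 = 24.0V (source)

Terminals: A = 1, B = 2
R1 and R2 are in series across V1 (node 0 → node 1 → node 2), and the output A–B is taken across R2, so this is a voltage divider.
Series current: I = V1/(R1 + R2) = 24/(51 + 75) = 24/126 = 0.1905 A
V_R2 = I × R2 = V1 × R2/(R1 + R2) = 24 × 75/126 = 14.29 V

Final answer: 14.29 V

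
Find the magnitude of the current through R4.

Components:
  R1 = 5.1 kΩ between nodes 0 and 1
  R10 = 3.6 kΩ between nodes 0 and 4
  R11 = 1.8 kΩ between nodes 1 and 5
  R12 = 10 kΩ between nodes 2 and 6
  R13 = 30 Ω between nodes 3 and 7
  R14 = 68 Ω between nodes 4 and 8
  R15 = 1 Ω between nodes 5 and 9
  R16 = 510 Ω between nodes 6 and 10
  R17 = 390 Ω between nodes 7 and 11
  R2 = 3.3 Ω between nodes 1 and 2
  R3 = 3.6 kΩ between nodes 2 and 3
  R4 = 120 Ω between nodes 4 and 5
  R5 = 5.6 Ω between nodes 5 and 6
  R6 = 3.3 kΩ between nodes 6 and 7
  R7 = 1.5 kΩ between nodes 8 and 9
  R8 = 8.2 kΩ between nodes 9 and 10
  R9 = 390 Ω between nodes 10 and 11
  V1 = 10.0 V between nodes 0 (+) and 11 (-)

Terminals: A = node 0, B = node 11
Nodal analysis, taking node 11 as the 0 V reference.
Source V1 fixes V_0 = 10 V.
KCL at each unknown node (sum of currents leaving = 0; resistances in Ω):
  Node 1: (V_1 - 10)/5100 + (V_1 - V_2)/3.3 + (V_1 - V_5)/1800 = 0
  Node 2: (V_2 - V_1)/3.3 + (V_2 - V_3)/3600 + (V_2 - V_6)/10000 = 0
  Node 3: (V_3 - V_2)/3600 + (V_3 - V_7)/30 = 0
  Node 4: (V_4 - V_5)/120 + (V_4 - 10)/3600 + (V_4 - V_8)/68 = 0
  Node 5: (V_5 - V_4)/120 + (V_5 - V_6)/5.6 + (V_5 - V_1)/1800 + (V_5 - V_9)/1 = 0
  Node 6: (V_6 - V_5)/5.6 + (V_6 - V_7)/3300 + (V_6 - V_2)/10000 + (V_6 - V_10)/510 = 0
  Node 7: (V_7 - V_6)/3300 + (V_7 - V_3)/30 + (V_7 - 0)/390 = 0
  Node 8: (V_8 - V_9)/1500 + (V_8 - V_4)/68 = 0
  Node 9: (V_9 - V_8)/1500 + (V_9 - V_10)/8200 + (V_9 - V_5)/1 = 0
  Node 10: (V_10 - V_9)/8200 + (V_10 - 0)/390 + (V_10 - V_6)/510 = 0
Collecting terms (coefficients in siemens):
  0.3038·V_1 - 0.303·V_2 - 0.0005556·V_5 = 0.001961
  0.3034·V_2 - 0.303·V_1 - 0.0002778·V_3 - 0.0001·V_6 = 0
  0.03361·V_3 - 0.0002778·V_2 - 0.03333·V_7 = 0
  0.02332·V_4 - 0.008333·V_5 - 0.01471·V_8 = 0.002778
  1.187·V_5 - 0.0005556·V_1 - 0.008333·V_4 - 0.1786·V_6 - 1·V_9 = 0
  0.1809·V_6 - 0.0001·V_2 - 0.1786·V_5 - 0.000303·V_7 - 0.001961·V_10 = 0
  0.0362·V_7 - 0.03333·V_3 - 0.000303·V_6 = 0
  0.01537·V_8 - 0.01471·V_4 - 0.0006667·V_9 = 0
  1.001·V_9 - 1·V_5 - 0.0006667·V_8 - 0.000122·V_10 = 0
  0.004647·V_10 - 0.001961·V_6 - 0.000122·V_9 = 0
Solving these 10 simultaneous equations (Gaussian elimination) gives:
  V_1 = 3.038 V, V_2 = 3.035 V, V_3 = 0.4825 V, V_4 = 2.278 V
  V_5 = 2.039 V, V_6 = 2.024 V, V_7 = 0.4613 V, V_8 = 2.267 V
  V_9 = 2.039 V, V_10 = 0.9077 V
I_R4 = (V_4 - V_5)/R4 = (2.278 - 2.039)/120 = 0.001993 A
|I_R4| = 0.001993 A

Final answer: |I_R4| = 0.001993 A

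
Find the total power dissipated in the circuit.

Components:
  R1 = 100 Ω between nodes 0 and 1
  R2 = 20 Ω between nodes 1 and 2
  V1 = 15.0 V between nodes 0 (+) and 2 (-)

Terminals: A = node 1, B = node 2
Nodal analysis, taking node 2 as the 0 V reference.
Source V1 fixes V_0 = 15 V.
KCL at each unknown node (sum of currents leaving = 0; resistances in Ω):
  Node 1: (V_1 - 15)/100 + (V_1 - 0)/20 = 0
Collecting terms: 0.06 × V_1 = 0.15  =>  V_1 = 2.5 V
Power in each resistor, P = (ΔV)²/R:
  P_R1 = (15 - 2.5)²/100 = 1.562 W
  P_R2 = (2.5 - 0)²/20 = 0.3125 W
P_total = P_R1 + P_R2 = 1.875 W

Final answer: 1.875 W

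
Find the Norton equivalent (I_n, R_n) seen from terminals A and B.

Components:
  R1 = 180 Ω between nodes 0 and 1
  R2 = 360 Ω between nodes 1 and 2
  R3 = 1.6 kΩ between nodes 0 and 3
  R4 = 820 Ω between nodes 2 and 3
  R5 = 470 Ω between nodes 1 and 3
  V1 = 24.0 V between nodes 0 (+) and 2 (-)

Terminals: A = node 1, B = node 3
Find the Thévenin equivalent first; then I_n = V_th/R_th and R_n = R_th.
Step 1 — V_th is the open-circuit voltage V_A - V_B (nothing connected across the terminals).
Nodal analysis, taking node 2 as the 0 V reference.
Source V1 fixes V_0 = 24 V.
KCL at each unknown node (sum of currents leaving = 0; resistances in Ω):
  Node 1: (V_1 - 24)/180 + (V_1 - 0)/360 + (V_1 - V_3)/470 = 0
  Node 3: (V_3 - 24)/1600 + (V_3 - 0)/820 + (V_3 - V_1)/470 = 0
Collecting terms (coefficients in siemens):
  0.01046·V_1 - 0.002128·V_3 = 0.1333
  0.003972·V_3 - 0.002128·V_1 = 0.015
Determinant D = (0.01046)(0.003972) - (-0.002128)(-0.002128) = 0.00003703
V_1 = [(0.1333)(0.003972) - (-0.002128)(0.015)]/D = 15.17 V
V_3 = [(0.01046)(0.015) - (0.1333)(-0.002128)]/D = 11.9 V
V_th = V_1 - V_3 = 15.17 - 11.9 = 3.266 V
Step 2 — R_th: zero the source — replace V1 by a short circuit (node 2 merges into node 0) — and find the resistance seen between A (node 1) and B (node 3).
Reduce the network between node 1 (A) and node 3 (B) by series/parallel combination:
  Rp1 = R1 ‖ R2 (parallel, both between nodes 0 and 1) = 1/(1/180 + 1/360) = 120 Ω
  Rp2 = R3 ‖ R4 (parallel, both between nodes 0 and 3) = 1/(1/1600 + 1/820) = 542.1 Ω
  Rs1 = Rp1 + Rp2 (series, joined only at node 0) = 120 + 542.1 = 662.1 Ω
  Rp3 = R5 ‖ Rs1 (parallel, both between nodes 1 and 3) = 1/(1/470 + 1/662.1) = 274.9 Ω
R_th = 274.9 Ω
I_n = V_th/R_th = 3.266/274.9 = 0.01188 A, and R_n = R_th = 274.9 Ω

Final answer: I_n = 0.01188 A, R_n = 274.9 Ω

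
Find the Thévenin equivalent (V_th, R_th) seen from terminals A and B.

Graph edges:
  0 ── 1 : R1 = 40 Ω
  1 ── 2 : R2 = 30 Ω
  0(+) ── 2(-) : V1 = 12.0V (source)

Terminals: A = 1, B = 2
Step 1 — V_th is the open-circuit voltage V_A - V_B (nothing connected across the terminals).
Nodal analysis, taking node 2 as the 0 V reference.
Source V1 fixes V_0 = 12 V.
KCL at each unknown node (sum of currents leaving = 0; resistances in Ω):
  Node 1: (V_1 - 12)/40 + (V_1 - 0)/30 = 0
Collecting terms: 0.05833 × V_1 = 0.3  =>  V_1 = 5.143 V
V_th = V_1 - V_2 = 5.143 - 0 = 5.143 V
Step 2 — R_th: zero the source — replace V1 by a short circuit (node 2 merges into node 0) — and find the resistance seen between A (node 1) and B (node 0).
Reduce the network between node 1 (A) and node 0 (B) by series/parallel combination:
  Rp1 = R1 ‖ R2 (parallel, both between nodes 0 and 1) = 1/(1/40 + 1/30) = 17.14 Ω
R_th = 17.14 Ω

Final answer: V_th = 5.143 V, R_th = 17.14 Ω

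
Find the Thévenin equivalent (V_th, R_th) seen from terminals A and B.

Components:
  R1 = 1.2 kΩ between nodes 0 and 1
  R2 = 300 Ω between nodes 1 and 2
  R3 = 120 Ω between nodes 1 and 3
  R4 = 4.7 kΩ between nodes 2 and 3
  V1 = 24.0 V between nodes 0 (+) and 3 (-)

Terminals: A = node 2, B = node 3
Step 1 — V_th is the open-circuit voltage V_A - V_B (nothing connected across the terminals).
Nodal analysis, taking node 3 as the 0 V reference.
Source V1 fixes V_0 = 24 V.
KCL at each unknown node (sum of currents leaving = 0; resistances in Ω):
  Node 1: (V_1 - 24)/1200 + (V_1 - V_2)/300 + (V_1 - 0)/120 = 0
  Node 2: (V_2 - V_1)/300 + (V_2 - 0)/4700 = 0
Collecting terms (coefficients in siemens):
  0.0125·V_1 - 0.003333·V_2 = 0.02
  0.003546·V_2 - 0.003333·V_1 = 0
Determinant D = (0.0125)(0.003546) - (-0.003333)(-0.003333) = 0.00003322
V_1 = [(0.02)(0.003546) - (-0.003333)(0)]/D = 2.135 V
V_2 = [(0.0125)(0) - (0.02)(-0.003333)]/D = 2.007 V
V_th = V_2 - V_3 = 2.007 - 0 = 2.007 V
Step 2 — R_th: zero the source — replace V1 by a short circuit (node 3 merges into node 0) — and find the resistance seen between A (node 2) and B (node 0).
Reduce the network between node 2 (A) and node 0 (B) by series/parallel combination:
  Rp1 = R1 ‖ R3 (parallel, both between nodes 0 and 1) = 1/(1/1200 + 1/120) = 109.1 Ω
  Rs1 = R2 + Rp1 (series, joined only at node 1) = 300 + 109.1 = 409.1 Ω
  Rp2 = R4 ‖ Rs1 (parallel, both between nodes 0 and 2) = 1/(1/4700 + 1/409.1) = 376.3 Ω
R_th = 376.3 Ω

Final answer: V_th = 2.007 V, R_th = 376.3 Ω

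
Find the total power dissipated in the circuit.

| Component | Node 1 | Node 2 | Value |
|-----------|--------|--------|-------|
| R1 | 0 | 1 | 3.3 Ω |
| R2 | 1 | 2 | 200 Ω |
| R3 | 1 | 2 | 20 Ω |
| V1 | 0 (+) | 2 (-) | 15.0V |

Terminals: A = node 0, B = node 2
Nodal analysis, taking node 2 as the 0 V reference.
Source V1 fixes V_0 = 15 V.
KCL at each unknown node (sum of currents leaving = 0; resistances in Ω):
  Node 1: (V_1 - 15)/3.3 + (V_1 - 0)/200 + (V_1 - 0)/20 = 0
Collecting terms: 0.358 × V_1 = 4.545  =>  V_1 = 12.7 V
Power in each resistor, P = (ΔV)²/R:
  P_R1 = (15 - 12.7)²/3.3 = 1.609 W
  P_R2 = (12.7 - 0)²/200 = 0.8059 W
  P_R3 = (12.7 - 0)²/20 = 8.059 W
P_total = P_R1 + P_R2 + P_R3 = 10.47 W

Final answer: 10.47 W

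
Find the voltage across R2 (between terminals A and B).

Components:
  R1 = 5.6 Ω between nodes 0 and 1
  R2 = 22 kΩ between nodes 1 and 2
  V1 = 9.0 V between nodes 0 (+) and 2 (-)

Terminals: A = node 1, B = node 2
R1 and R2 are in series across V1 (node 0 → node 1 → node 2), and the output A–B is taken across R2, so this is a voltage divider.
Series current: I = V1/(R1 + R2) = 9/(5.6 + 22000) = 9/22010 = 0.000409 A
V_R2 = I × R2 = V1 × R2/(R1 + R2) = 9 × 22000/22010 = 8.998 V

Final answer: 8.998 V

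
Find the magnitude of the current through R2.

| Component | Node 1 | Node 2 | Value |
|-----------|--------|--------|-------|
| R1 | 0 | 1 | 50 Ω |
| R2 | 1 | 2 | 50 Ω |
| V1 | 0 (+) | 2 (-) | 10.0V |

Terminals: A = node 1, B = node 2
Nodal analysis, taking node 2 as the 0 V reference.
Source V1 fixes V_0 = 10 V.
KCL at each unknown node (sum of currents leaving = 0; resistances in Ω):
  Node 1: (V_1 - 10)/50 + (V_1 - 0)/50 = 0
Collecting terms: 0.04 × V_1 = 0.2  =>  V_1 = 5 V
I_R2 = (V_1 - V_2)/R2 = (5 - 0)/50 = 0.1 A
|I_R2| = 0.1 A

Final answer: |I_R2| = 0.1 A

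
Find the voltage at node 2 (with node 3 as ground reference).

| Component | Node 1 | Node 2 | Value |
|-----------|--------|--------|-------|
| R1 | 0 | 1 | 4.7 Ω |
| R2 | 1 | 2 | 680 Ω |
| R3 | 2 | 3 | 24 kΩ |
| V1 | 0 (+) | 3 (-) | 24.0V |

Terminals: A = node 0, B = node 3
Nodal analysis, taking node 3 as the 0 V reference.
Source V1 fixes V_0 = 24 V.
KCL at each unknown node (sum of currents leaving = 0; resistances in Ω):
  Node 1: (V_1 - 24)/4.7 + (V_1 - V_2)/680 = 0
  Node 2: (V_2 - V_1)/680 + (V_2 - 0)/24000 = 0
Collecting terms (coefficients in siemens):
  0.2142·V_1 - 0.001471·V_2 = 5.106
  0.001512·V_2 - 0.001471·V_1 = 0
Determinant D = (0.2142)(0.001512) - (-0.001471)(-0.001471) = 0.0003218
V_1 = [(5.106)(0.001512) - (-0.001471)(0)]/D = 24 V
V_2 = [(0.2142)(0) - (5.106)(-0.001471)]/D = 23.33 V
The requested potential is V_2 = 23.33 V.

Final answer: V_2 = 23.33 V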